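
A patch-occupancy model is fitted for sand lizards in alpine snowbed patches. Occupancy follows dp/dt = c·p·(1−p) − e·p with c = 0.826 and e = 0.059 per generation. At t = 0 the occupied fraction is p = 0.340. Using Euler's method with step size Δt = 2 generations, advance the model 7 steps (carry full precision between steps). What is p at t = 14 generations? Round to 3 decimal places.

0.927

Update rule: p ← p + [c·p·(1−p) − e·p]·Δt with Δt = 2.
step 1: Δp = +0.33059, p = 0.67059
step 2: Δp = +0.28580, p = 0.95639
step 3: Δp = -0.04394, p = 0.91244
step 4: Δp = +0.02431, p = 0.93676
step 5: Δp = -0.01266, p = 0.92409
step 6: Δp = +0.00684, p = 0.93093
step 7: Δp = -0.00363, p = 0.92730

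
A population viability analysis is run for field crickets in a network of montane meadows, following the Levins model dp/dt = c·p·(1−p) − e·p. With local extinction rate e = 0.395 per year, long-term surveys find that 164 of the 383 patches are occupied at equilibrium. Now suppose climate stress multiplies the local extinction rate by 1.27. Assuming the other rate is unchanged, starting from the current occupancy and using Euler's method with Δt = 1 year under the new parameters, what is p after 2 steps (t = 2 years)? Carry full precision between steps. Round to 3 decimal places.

0.354

Observed p* = 164/383 = 0.42820.
Balance c(1−p*) = e gives c = e/(1 − 0.42820) = 0.395/0.57180 = 0.69080.
Starting from p₀ = 0.42820; update p ← p + (dp/dt)·Δt with the new parameters.
  1  |  dp/dt·Δt = -0.045667  |  p_1 = 0.382531
  2  |  dp/dt·Δt = -0.028729  |  p_2 = 0.353802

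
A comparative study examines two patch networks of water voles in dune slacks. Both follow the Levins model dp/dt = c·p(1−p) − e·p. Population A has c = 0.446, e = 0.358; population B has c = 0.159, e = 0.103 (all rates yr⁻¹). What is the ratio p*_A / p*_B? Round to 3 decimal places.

0.560

A: p*_A = 1 − 0.358/0.446 = 0.1973.
B: p*_B = 1 − 0.103/0.159 = 0.3522.
p*_A / p*_B = 0.1973/0.3522 = 0.5602.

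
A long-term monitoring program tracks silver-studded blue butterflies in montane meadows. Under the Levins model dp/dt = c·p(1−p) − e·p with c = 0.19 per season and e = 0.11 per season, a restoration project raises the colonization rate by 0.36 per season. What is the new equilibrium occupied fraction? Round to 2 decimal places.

0.80

Before: p* = 1 − 0.11/0.19 = 0.4211.
After the change, c = 0.55, e = 0.11, so p* = 1 − 0.11/0.55 = 0.8000.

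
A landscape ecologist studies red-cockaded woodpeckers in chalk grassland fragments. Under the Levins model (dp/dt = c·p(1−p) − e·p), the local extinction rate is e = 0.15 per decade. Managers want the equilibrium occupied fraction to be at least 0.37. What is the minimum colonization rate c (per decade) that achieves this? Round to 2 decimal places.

0.24

p* = 1 − e/c ≥ 0.37 requires e/c ≤ 0.6300, i.e. c ≥ e/0.6300.
c_min = 0.15/0.6300 = 0.2381.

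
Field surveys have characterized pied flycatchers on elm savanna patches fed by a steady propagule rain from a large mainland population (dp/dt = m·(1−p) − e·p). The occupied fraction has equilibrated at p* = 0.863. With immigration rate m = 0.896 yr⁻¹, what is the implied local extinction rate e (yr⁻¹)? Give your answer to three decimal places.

0.142

At equilibrium m(1−p*) = e·p*, so e = m(1−p*)/p*.
e = 0.896 × 0.1370 / 0.863 = 0.1422.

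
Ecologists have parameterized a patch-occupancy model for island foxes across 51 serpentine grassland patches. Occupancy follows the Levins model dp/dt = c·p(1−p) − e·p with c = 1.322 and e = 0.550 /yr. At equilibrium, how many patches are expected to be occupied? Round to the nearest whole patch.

30

p* = 1 − e/c = 1 − 0.550/1.322 = 0.5840.
Expected occupied patches = N × p* = 51 × 0.5840 = 29.78 ≈ 30.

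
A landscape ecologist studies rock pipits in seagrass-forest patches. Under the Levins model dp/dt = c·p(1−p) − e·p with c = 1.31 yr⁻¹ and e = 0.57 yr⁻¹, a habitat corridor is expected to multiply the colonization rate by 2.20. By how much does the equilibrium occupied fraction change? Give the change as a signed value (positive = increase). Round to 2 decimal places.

Before: p* = 1 − 0.57/1.31 = 0.5649.
After the change, c = 2.882, e = 0.57, so p* = 1 − 0.57/2.882 = 0.8022.
Δp* = 0.8022 − 0.5649 = +0.2373.

0.24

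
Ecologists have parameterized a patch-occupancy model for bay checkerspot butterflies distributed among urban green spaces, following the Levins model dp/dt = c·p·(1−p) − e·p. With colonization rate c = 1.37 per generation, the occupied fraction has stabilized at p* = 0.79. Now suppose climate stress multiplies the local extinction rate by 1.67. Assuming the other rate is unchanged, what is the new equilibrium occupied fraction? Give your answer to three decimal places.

Balance c(1−p*) = e gives e = 1.37×(1 − 0.79000) = 0.28770.
New p* = 1 − e/c = 1 − 0.48046/1.37000 = 0.64930.

0.649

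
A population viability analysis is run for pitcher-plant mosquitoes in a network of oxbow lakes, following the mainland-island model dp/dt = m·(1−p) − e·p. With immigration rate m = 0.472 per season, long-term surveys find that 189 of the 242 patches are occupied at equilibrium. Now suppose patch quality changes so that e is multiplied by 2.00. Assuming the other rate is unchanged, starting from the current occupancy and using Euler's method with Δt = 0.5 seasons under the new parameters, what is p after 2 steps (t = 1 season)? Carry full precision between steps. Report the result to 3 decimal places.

Observed p* = 189/242 = 0.78099.
Balance m(1−p*) = e·p* gives e = m(1−p*)/p* = 0.472×0.21901/0.78099 = 0.13236.
Starting from p₀ = 0.78099; update p ← p + (dp/dt)·Δt with the new parameters.
  1  |  dp/dt·Δt = -0.051686  |  p_1 = 0.729306
  2  |  dp/dt·Δt = -0.032647  |  p_2 = 0.696659

0.697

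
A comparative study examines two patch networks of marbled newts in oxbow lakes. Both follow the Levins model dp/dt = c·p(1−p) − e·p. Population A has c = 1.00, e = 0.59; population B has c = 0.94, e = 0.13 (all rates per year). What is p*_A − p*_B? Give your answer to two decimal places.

-0.45

A: p*_A = 1 − 0.59/1.00 = 0.4100.
B: p*_B = 1 − 0.13/0.94 = 0.8617.
p*_A − p*_B = 0.4100 − 0.8617 = -0.4517.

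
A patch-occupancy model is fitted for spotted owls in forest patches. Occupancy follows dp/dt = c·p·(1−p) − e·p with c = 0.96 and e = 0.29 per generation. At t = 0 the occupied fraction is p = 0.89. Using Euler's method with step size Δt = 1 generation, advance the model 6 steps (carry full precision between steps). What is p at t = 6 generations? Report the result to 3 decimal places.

0.698

Update rule: p ← p + [c·p·(1−p) − e·p]·Δt with Δt = 1.
step 1: Δp = -0.16412, p = 0.72588
step 2: Δp = -0.01949, p = 0.70640
step 3: Δp = -0.00575, p = 0.70065
step 4: Δp = -0.00184, p = 0.69881
step 5: Δp = -0.00060, p = 0.69821
step 6: Δp = -0.00020, p = 0.69801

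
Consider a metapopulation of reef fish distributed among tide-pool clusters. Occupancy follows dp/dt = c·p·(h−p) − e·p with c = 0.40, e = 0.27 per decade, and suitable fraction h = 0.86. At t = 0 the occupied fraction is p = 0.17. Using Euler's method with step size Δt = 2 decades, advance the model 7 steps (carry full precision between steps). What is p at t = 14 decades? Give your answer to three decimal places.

Update rule: p ← p + [c·p·(h−p) − e·p]·Δt with Δt = 2.
step 1: Δp = +0.00204, p = 0.17204
step 2: Δp = +0.00178, p = 0.17382
step 3: Δp = +0.00155, p = 0.17538
step 4: Δp = +0.00135, p = 0.17673
step 5: Δp = +0.00117, p = 0.17790
step 6: Δp = +0.00101, p = 0.17891
step 7: Δp = +0.00087, p = 0.17978

0.180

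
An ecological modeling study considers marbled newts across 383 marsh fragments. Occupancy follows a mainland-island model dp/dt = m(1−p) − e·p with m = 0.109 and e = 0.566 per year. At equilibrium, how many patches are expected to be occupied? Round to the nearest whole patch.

p* = m/(m+e) = 0.109/0.6750 = 0.1615.
Expected occupied patches = N × p* = 383 × 0.1615 = 61.85 ≈ 62.

62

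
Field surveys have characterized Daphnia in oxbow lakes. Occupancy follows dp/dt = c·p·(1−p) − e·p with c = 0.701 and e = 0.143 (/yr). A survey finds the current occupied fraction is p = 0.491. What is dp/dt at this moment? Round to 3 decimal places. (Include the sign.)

0.105

Colonization term: c·p·(1−p) = 0.701×0.491×0.5090 = 0.17519.
Extinction term: e·p = 0.07021.
dp/dt = 0.17519 − 0.07021 = 0.10498.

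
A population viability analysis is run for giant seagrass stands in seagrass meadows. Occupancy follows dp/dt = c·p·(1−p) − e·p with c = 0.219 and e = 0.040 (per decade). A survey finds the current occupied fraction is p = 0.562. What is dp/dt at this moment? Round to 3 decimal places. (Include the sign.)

0.031

Colonization term: c·p·(1−p) = 0.219×0.562×0.4380 = 0.05391.
Extinction term: e·p = 0.02248.
dp/dt = 0.05391 − 0.02248 = 0.03143.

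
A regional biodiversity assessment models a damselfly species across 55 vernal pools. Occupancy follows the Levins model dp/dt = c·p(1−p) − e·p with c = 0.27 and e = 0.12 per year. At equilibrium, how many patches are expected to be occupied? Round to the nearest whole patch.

p* = 1 − e/c = 1 − 0.12/0.27 = 0.5556.
Expected occupied patches = N × p* = 55 × 0.5556 = 30.56 ≈ 31.

31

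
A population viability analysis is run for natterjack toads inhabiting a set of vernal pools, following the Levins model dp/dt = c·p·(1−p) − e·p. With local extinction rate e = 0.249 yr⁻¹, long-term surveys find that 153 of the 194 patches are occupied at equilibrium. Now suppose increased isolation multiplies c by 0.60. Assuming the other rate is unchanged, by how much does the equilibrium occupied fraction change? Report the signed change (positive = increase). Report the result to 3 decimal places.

-0.141

Observed p* = 153/194 = 0.78866.
Balance c(1−p*) = e gives c = e/(1 − 0.78866) = 0.249/0.21134 = 1.17820.
New p* = 1 − e/c = 1 − 0.24900/0.70692 = 0.64777.
Δp* = 0.64777 − 0.78866 = -0.14089.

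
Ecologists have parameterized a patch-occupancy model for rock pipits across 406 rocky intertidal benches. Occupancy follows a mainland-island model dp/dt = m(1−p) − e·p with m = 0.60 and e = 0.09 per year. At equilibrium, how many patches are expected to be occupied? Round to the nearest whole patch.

353

p* = m/(m+e) = 0.60/0.6900 = 0.8696.
Expected occupied patches = N × p* = 406 × 0.8696 = 353.04 ≈ 353.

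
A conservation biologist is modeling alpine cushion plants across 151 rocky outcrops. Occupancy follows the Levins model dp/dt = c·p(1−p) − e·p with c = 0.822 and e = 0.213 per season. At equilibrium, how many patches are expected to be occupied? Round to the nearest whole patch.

p* = 1 − e/c = 1 − 0.213/0.822 = 0.7409.
Expected occupied patches = N × p* = 151 × 0.7409 = 111.87 ≈ 112.

112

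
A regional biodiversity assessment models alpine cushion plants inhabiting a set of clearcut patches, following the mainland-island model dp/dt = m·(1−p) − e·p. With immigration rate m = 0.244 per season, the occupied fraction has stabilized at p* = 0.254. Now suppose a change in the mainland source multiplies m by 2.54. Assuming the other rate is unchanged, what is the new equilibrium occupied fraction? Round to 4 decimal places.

Balance m(1−p*) = e·p* gives e = m(1−p*)/p* = 0.244×0.74600/0.25400 = 0.71663.
New p* = m/(m+e) = 0.61976/(0.61976+0.71663) = 0.46376.

0.4638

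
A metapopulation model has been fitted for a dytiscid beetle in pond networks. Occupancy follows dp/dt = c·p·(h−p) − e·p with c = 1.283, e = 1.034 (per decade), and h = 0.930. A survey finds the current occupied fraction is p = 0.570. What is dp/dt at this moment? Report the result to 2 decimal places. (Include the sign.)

-0.33

Colonization term: c·p·(h−p) = 1.283×0.570×0.3600 = 0.26327.
Extinction term: e·p = 0.58938.
dp/dt = 0.26327 − 0.58938 = -0.32611.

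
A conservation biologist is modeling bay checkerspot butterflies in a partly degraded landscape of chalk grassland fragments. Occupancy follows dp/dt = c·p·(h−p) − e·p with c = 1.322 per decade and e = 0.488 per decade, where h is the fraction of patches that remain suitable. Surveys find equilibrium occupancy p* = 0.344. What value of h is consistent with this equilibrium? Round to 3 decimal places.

0.713

At equilibrium c(h−p*) = e, so h = p* + e/c.
h = 0.344 + 0.488/1.322 = 0.344 + 0.3691 = 0.7131.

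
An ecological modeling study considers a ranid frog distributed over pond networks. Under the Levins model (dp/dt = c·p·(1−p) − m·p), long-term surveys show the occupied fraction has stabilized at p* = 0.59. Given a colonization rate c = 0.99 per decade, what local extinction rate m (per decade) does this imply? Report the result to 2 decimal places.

At equilibrium c(1−p*) = m.
m = 0.99 × (1 − 0.59) = 0.99 × 0.4100 = 0.4059.

0.41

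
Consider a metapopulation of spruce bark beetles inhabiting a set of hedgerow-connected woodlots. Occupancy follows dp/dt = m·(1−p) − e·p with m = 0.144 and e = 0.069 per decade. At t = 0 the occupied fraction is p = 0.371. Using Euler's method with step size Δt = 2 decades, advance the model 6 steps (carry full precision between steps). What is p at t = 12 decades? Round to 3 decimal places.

Update rule: p ← p + [m·(1−p) − e·p]·Δt with Δt = 2.
t = 2: p = 0.37100 + (+0.12995) = 0.50095
t = 4: p = 0.50095 + (+0.07459) = 0.57555
t = 6: p = 0.57555 + (+0.04282) = 0.61836
t = 8: p = 0.61836 + (+0.02458) = 0.64294
t = 10: p = 0.64294 + (+0.01411) = 0.65705
t = 12: p = 0.65705 + (+0.00810) = 0.66515

0.665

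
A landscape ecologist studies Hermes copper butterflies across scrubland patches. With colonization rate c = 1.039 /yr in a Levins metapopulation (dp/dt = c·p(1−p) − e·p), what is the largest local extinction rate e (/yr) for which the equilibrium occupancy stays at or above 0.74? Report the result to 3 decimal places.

1 − e/c ≥ 0.74 ⇒ e ≤ c(1 − 0.74) = 1.039 × 0.2600.
e_max = 0.2701.

0.270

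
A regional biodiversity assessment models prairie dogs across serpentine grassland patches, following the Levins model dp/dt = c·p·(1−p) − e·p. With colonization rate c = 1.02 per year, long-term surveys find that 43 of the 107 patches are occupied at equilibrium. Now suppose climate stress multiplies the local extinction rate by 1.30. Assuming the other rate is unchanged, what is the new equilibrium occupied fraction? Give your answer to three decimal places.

0.222

Observed p* = 43/107 = 0.40187.
Balance c(1−p*) = e gives e = 1.02×(1 − 0.40187) = 0.61009.
New p* = 1 − e/c = 1 − 0.79312/1.02000 = 0.22243.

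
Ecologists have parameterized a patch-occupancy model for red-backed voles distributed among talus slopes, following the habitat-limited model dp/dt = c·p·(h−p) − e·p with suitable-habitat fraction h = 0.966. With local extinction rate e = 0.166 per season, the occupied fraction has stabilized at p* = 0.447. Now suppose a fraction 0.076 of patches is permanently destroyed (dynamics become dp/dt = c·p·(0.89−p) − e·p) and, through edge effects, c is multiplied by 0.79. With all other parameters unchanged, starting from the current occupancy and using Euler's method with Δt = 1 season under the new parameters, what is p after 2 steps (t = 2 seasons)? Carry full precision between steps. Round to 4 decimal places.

0.4026

Balance c(h−p*) = e gives c = e/(0.966 − 0.44700) = 0.166/0.51900 = 0.31985.
Starting from p₀ = 0.44700; update p ← p + (dp/dt)·Δt with the new parameters.
step 1: Δp = -0.02417, p = 0.42283
step 2: Δp = -0.02028, p = 0.40256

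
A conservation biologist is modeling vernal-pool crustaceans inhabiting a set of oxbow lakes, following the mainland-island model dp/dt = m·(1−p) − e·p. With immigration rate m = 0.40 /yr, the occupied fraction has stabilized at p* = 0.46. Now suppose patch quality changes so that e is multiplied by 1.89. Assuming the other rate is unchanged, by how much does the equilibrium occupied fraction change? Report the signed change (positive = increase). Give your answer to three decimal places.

-0.149

Balance m(1−p*) = e·p* gives e = m(1−p*)/p* = 0.40×0.54000/0.46000 = 0.46957.
New p* = m/(m+e) = 0.40000/(0.40000+0.88749) = 0.31068.
Δp* = 0.31068 − 0.46000 = -0.14932.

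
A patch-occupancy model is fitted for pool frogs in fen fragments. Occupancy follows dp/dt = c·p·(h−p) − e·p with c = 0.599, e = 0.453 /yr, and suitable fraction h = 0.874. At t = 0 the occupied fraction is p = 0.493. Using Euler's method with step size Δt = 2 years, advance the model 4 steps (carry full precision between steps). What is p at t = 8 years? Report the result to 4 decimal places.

0.1762

Update rule: p ← p + [c·p·(h−p) − e·p]·Δt with Δt = 2.
  1  |  dp/dt·Δt = -0.221634  |  p_1 = 0.271366
  2  |  dp/dt·Δt = -0.049943  |  p_2 = 0.221423
  3  |  dp/dt·Δt = -0.027503  |  p_3 = 0.193919
  4  |  dp/dt·Δt = -0.017698  |  p_4 = 0.176221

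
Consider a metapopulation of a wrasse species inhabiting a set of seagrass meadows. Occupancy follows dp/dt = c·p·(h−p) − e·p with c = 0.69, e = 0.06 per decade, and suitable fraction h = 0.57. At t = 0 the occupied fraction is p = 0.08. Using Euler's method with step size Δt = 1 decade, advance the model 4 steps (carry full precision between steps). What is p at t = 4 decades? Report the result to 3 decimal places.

Update rule: p ← p + [c·p·(h−p) − e·p]·Δt with Δt = 1.
p: 0.08000 → 0.10225  (Δp = +0.02225)
p: 0.10225 → 0.12911  (Δp = +0.02687)
p: 0.12911 → 0.16064  (Δp = +0.03153)
p: 0.16064 → 0.19638  (Δp = +0.03574)

0.196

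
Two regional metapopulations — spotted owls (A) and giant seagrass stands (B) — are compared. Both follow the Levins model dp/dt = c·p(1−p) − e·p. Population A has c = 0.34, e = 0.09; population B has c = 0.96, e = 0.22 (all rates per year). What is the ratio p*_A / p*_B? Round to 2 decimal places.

0.95

A: p*_A = 1 − 0.09/0.34 = 0.7353.
B: p*_B = 1 − 0.22/0.96 = 0.7708.
p*_A / p*_B = 0.7353/0.7708 = 0.9539.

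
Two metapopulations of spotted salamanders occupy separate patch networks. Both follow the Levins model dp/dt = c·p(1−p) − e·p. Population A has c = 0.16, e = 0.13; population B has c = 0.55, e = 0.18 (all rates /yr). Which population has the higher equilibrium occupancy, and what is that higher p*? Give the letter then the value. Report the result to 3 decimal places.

B, 0.673

A: p*_A = 1 − 0.13/0.16 = 0.1875.
B: p*_B = 1 − 0.18/0.55 = 0.6727.
B is higher at 0.6727.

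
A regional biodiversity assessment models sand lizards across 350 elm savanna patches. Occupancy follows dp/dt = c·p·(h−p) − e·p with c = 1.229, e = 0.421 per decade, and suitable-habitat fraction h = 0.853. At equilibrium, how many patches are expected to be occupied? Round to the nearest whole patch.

p* = h − e/c = 0.853 − 0.3426 = 0.5104.
Expected occupied patches = N × p* = 350 × 0.5104 = 178.66 ≈ 179.

179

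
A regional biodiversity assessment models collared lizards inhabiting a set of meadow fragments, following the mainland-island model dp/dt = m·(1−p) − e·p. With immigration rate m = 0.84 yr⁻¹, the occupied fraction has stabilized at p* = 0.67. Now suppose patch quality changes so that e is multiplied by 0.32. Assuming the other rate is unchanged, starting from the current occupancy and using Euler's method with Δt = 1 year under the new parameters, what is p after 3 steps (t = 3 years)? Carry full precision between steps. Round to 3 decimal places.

0.864

Balance m(1−p*) = e·p* gives e = m(1−p*)/p* = 0.84×0.33000/0.67000 = 0.41373.
Starting from p₀ = 0.67000; update p ← p + (dp/dt)·Δt with the new parameters.
step 1: Δp = +0.18850, p = 0.85850
step 2: Δp = +0.00520, p = 0.86370
step 3: Δp = +0.00014, p = 0.86384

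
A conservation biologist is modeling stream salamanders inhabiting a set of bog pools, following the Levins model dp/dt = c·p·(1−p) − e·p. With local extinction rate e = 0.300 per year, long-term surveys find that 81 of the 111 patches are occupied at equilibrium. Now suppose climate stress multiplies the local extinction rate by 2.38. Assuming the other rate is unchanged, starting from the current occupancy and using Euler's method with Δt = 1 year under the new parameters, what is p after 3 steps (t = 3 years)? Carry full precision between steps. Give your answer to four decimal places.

0.3777

Observed p* = 81/111 = 0.72973.
Balance c(1−p*) = e gives c = e/(1 − 0.72973) = 0.300/0.27027 = 1.11000.
Starting from p₀ = 0.72973; update p ← p + (dp/dt)·Δt with the new parameters.
step 1: Δp = -0.30211, p = 0.42762
step 2: Δp = -0.03364, p = 0.39398
step 3: Δp = -0.01628, p = 0.37770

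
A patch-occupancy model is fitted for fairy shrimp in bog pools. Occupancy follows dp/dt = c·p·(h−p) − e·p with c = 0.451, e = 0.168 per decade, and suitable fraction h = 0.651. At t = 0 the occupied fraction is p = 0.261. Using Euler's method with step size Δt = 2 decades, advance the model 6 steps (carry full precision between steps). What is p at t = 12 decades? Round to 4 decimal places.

0.2752

Update rule: p ← p + [c·p·(h−p) − e·p]·Δt with Δt = 2.
p: 0.26100 → 0.26512  (Δp = +0.00412)
p: 0.26512 → 0.26832  (Δp = +0.00320)
p: 0.26832 → 0.27078  (Δp = +0.00246)
p: 0.27078 → 0.27266  (Δp = +0.00188)
p: 0.27266 → 0.27410  (Δp = +0.00143)
p: 0.27410 → 0.27519  (Δp = +0.00109)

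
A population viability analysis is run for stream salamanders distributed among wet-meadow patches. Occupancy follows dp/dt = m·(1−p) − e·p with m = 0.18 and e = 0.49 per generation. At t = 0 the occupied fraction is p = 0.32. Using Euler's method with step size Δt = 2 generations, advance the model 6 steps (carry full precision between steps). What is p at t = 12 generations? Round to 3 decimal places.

Update rule: p ← p + [m·(1−p) − e·p]·Δt with Δt = 2.
step 1: Δp = -0.06880, p = 0.25120
step 2: Δp = +0.02339, p = 0.27459
step 3: Δp = -0.00795, p = 0.26664
step 4: Δp = +0.00270, p = 0.26934
step 5: Δp = -0.00092, p = 0.26842
step 6: Δp = +0.00031, p = 0.26874

0.269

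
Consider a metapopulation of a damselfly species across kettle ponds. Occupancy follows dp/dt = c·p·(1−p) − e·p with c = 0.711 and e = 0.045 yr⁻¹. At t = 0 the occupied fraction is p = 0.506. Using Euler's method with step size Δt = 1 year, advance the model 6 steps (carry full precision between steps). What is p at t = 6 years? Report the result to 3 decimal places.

Update rule: p ← p + [c·p·(1−p) − e·p]·Δt with Δt = 1.
  1  |  dp/dt·Δt = +0.154954  |  p_1 = 0.660954
  2  |  dp/dt·Δt = +0.129588  |  p_2 = 0.790542
  3  |  dp/dt·Δt = +0.082157  |  p_3 = 0.872699
  4  |  dp/dt·Δt = +0.039718  |  p_4 = 0.912416
  5  |  dp/dt·Δt = +0.015759  |  p_5 = 0.928176
  6  |  dp/dt·Δt = +0.005631  |  p_6 = 0.933807

0.934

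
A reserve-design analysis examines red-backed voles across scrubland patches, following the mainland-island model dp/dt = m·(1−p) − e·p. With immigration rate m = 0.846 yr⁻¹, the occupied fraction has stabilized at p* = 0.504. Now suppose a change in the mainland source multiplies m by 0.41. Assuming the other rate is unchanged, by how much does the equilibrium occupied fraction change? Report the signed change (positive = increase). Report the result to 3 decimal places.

Balance m(1−p*) = e·p* gives e = m(1−p*)/p* = 0.846×0.49600/0.50400 = 0.83257.
New p* = m/(m+e) = 0.34686/(0.34686+0.83257) = 0.29409.
Δp* = 0.29409 − 0.50400 = -0.20991.

-0.210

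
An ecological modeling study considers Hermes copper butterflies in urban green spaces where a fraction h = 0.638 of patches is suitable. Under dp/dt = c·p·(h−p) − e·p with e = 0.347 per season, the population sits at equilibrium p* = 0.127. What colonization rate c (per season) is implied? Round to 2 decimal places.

0.68

At equilibrium c(h−p*) = e, so c = e/(h−p*).
c = 0.347/(0.638 − 0.127) = 0.347/0.5110 = 0.6791.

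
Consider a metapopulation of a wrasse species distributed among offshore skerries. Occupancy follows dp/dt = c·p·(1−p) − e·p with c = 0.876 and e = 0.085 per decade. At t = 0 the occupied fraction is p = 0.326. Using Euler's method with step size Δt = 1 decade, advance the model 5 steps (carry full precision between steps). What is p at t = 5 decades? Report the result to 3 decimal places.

Update rule: p ← p + [c·p·(1−p) − e·p]·Δt with Δt = 1.
  1  |  dp/dt·Δt = +0.164768  |  p_1 = 0.490768
  2  |  dp/dt·Δt = +0.177210  |  p_2 = 0.667978
  3  |  dp/dt·Δt = +0.137504  |  p_3 = 0.805482
  4  |  dp/dt·Δt = +0.068786  |  p_4 = 0.874268
  5  |  dp/dt·Δt = +0.021980  |  p_5 = 0.896248

0.896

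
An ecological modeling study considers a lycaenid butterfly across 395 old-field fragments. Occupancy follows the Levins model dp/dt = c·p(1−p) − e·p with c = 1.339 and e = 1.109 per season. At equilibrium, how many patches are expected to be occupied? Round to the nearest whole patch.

p* = 1 − e/c = 1 − 1.109/1.339 = 0.1718.
Expected occupied patches = N × p* = 395 × 0.1718 = 67.85 ≈ 68.

68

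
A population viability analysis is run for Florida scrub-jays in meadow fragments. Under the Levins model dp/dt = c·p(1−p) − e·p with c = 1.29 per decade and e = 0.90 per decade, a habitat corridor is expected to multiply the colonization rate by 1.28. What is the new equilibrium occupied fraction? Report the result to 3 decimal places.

Before: p* = 1 − 0.90/1.29 = 0.3023.
After the change, c = 1.6512, e = 0.9, so p* = 1 − 0.9/1.6512 = 0.4549.

0.455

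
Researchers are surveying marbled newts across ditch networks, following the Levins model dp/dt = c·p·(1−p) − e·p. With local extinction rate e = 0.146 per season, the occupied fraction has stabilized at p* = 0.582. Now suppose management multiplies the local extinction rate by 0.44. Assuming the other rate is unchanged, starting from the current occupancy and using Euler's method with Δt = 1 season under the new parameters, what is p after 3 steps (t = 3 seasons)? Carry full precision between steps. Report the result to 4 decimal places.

Balance c(1−p*) = e gives c = e/(1 − 0.58200) = 0.146/0.41800 = 0.34928.
Starting from p₀ = 0.58200; update p ← p + (dp/dt)·Δt with the new parameters.
  1  |  dp/dt·Δt = +0.047584  |  p_1 = 0.629584
  2  |  dp/dt·Δt = +0.041011  |  p_2 = 0.670595
  3  |  dp/dt·Δt = +0.034076  |  p_3 = 0.704672

0.7047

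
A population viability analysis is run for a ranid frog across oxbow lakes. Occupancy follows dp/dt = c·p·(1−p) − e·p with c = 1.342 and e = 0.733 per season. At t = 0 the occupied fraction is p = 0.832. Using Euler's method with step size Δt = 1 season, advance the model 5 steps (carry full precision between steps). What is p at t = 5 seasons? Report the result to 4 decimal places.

Update rule: p ← p + [c·p·(1−p) − e·p]·Δt with Δt = 1.
t = 1: p = 0.83200 + (-0.42228) = 0.40972
t = 2: p = 0.40972 + (+0.02424) = 0.43396
t = 3: p = 0.43396 + (+0.01156) = 0.44551
t = 4: p = 0.44551 + (+0.00495) = 0.45047
t = 5: p = 0.45047 + (+0.00201) = 0.45248

0.4525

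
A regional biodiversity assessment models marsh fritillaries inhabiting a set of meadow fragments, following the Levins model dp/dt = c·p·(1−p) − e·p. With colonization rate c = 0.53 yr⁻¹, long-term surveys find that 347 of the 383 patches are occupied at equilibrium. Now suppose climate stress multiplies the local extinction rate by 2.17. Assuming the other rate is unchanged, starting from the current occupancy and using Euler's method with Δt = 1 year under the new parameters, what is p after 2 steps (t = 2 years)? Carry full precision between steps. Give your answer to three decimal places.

0.827

Observed p* = 347/383 = 0.90601.
Balance c(1−p*) = e gives e = 0.53×(1 − 0.90601) = 0.04982.
Starting from p₀ = 0.90601; update p ← p + (dp/dt)·Δt with the new parameters.
p: 0.90601 → 0.85320  (Δp = -0.05281)
p: 0.85320 → 0.82735  (Δp = -0.02585)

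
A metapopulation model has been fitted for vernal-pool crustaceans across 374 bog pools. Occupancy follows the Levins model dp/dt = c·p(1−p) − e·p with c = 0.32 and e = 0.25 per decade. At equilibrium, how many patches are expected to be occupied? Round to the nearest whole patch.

p* = 1 − e/c = 1 − 0.25/0.32 = 0.2188.
Expected occupied patches = N × p* = 374 × 0.2188 = 81.81 ≈ 82.

82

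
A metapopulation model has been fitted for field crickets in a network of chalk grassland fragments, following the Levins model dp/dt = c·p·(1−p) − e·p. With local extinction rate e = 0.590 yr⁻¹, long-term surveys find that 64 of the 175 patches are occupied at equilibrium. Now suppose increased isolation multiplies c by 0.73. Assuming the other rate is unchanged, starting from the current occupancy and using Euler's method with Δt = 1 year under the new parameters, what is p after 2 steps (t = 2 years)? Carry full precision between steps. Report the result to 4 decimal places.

0.2706

Observed p* = 64/175 = 0.36571.
Balance c(1−p*) = e gives c = e/(1 − 0.36571) = 0.590/0.63429 = 0.93018.
Starting from p₀ = 0.36571; update p ← p + (dp/dt)·Δt with the new parameters.
step 1: Δp = -0.05826, p = 0.30746
step 2: Δp = -0.03682, p = 0.27064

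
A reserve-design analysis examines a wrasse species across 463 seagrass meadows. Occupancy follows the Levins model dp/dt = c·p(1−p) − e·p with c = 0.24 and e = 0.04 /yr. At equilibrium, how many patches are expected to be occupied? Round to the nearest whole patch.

386

p* = 1 − e/c = 1 − 0.04/0.24 = 0.8333.
Expected occupied patches = N × p* = 463 × 0.8333 = 385.83 ≈ 386.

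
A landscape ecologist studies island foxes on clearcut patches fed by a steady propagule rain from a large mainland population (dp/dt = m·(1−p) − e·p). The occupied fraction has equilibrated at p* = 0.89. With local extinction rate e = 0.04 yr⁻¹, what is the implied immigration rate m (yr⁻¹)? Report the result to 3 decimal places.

0.324

At equilibrium m(1−p*) = e·p*, so m = e·p*/(1−p*).
m = 0.04 × 0.89 / 0.1100 = 0.0356/0.1100 = 0.3236.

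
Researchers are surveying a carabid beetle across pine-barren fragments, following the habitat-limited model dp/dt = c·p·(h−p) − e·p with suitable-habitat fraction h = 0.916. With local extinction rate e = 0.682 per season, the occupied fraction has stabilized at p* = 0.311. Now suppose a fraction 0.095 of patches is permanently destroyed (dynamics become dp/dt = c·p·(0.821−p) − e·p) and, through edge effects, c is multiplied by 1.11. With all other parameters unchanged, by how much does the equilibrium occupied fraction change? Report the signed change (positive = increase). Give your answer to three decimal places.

Balance c(h−p*) = e gives c = e/(0.916 − 0.31100) = 0.682/0.60500 = 1.12727.
New p* = 0.821 − e/c = 0.821 − 0.68200/1.25127 = 0.27595.
Δp* = 0.27595 − 0.31100 = -0.03505.

-0.035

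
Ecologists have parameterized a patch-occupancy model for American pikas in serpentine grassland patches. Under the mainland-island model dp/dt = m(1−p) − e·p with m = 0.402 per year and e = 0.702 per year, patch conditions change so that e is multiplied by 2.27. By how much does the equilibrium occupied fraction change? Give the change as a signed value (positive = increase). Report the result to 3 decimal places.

-0.163

Before: p* = 0.402/(0.402+0.702) = 0.3641.
After: m = 0.402, e = 1.59354; p* = 0.402/1.9955 = 0.2014.
Δp* = 0.2014 − 0.3641 = -0.1627.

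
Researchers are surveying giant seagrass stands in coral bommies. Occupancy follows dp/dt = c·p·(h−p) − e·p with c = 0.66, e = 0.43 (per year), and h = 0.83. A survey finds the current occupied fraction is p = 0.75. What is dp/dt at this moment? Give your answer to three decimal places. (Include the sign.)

-0.283

Colonization term: c·p·(h−p) = 0.66×0.75×0.0800 = 0.03960.
Extinction term: e·p = 0.32250.
dp/dt = 0.03960 − 0.32250 = -0.28290.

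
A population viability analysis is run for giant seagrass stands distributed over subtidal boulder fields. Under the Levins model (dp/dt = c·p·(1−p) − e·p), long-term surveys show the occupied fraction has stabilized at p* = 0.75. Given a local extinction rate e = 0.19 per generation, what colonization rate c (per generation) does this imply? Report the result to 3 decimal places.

0.760

At equilibrium c(1−p*) = e, so c = e/(1−p*).
c = 0.19/(1 − 0.75) = 0.19/0.2500 = 0.7600.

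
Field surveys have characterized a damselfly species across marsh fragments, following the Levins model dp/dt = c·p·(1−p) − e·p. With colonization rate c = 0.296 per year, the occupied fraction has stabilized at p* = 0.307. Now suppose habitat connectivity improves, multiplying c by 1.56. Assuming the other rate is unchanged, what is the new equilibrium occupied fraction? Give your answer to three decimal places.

Balance c(1−p*) = e gives e = 0.296×(1 − 0.30700) = 0.20513.
New p* = 1 − e/c = 1 − 0.20513/0.46176 = 0.55576.

0.556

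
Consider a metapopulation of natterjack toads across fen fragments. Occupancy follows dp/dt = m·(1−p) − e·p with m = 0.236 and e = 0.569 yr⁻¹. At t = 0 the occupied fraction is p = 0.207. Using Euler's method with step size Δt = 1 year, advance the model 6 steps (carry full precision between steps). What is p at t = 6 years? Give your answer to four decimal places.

0.2932

Update rule: p ← p + [m·(1−p) − e·p]·Δt with Δt = 1.
p: 0.20700 → 0.27637  (Δp = +0.06937)
p: 0.27637 → 0.28989  (Δp = +0.01353)
p: 0.28989 → 0.29253  (Δp = +0.00264)
p: 0.29253 → 0.29304  (Δp = +0.00051)
p: 0.29304 → 0.29314  (Δp = +0.00010)
p: 0.29314 → 0.29316  (Δp = +0.00002)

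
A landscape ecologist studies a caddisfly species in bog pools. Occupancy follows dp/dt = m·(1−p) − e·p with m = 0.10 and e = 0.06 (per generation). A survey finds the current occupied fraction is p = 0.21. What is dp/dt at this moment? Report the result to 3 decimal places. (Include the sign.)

0.066

Colonization term: m·(1−p) = 0.10×0.7900 = 0.07900.
Extinction term: e·p = 0.01260.
dp/dt = 0.07900 − 0.01260 = 0.06640.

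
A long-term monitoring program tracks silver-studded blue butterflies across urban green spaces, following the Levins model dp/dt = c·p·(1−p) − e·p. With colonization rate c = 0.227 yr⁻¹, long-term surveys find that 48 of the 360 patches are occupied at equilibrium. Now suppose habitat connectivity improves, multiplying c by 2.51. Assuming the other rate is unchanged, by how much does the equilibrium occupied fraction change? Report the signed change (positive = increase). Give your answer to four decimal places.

Observed p* = 48/360 = 0.13333.
Balance c(1−p*) = e gives e = 0.227×(1 − 0.13333) = 0.19673.
New p* = 1 − e/c = 1 − 0.19673/0.56977 = 0.65472.
Δp* = 0.65472 − 0.13333 = +0.52139.

0.5214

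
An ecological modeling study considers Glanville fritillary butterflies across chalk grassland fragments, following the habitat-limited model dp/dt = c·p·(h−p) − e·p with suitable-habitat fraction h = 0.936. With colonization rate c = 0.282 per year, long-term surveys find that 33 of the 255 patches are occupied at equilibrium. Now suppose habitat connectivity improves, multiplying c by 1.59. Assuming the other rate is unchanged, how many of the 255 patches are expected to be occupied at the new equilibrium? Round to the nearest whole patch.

Observed p* = 33/255 = 0.12941.
Balance c(h−p*) = e gives e = 0.282×(0.936 − 0.12941) = 0.22746.
New p* = 0.936 − e/c = 0.936 − 0.22746/0.44838 = 0.42871.
Expected occupied = 255 × 0.42871 = 109.32 ≈ 109.

109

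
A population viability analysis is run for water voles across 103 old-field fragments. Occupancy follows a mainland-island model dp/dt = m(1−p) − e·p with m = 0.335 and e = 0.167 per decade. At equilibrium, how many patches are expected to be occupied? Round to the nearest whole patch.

69

p* = m/(m+e) = 0.335/0.5020 = 0.6673.
Expected occupied patches = N × p* = 103 × 0.6673 = 68.74 ≈ 69.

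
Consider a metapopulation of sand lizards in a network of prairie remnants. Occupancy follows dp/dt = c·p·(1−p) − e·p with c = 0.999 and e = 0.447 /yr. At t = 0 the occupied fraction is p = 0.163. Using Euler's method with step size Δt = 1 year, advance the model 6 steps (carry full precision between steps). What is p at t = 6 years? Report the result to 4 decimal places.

0.5212

Update rule: p ← p + [c·p·(1−p) − e·p]·Δt with Δt = 1.
p: 0.16300 → 0.22643  (Δp = +0.06343)
p: 0.22643 → 0.30020  (Δp = +0.07377)
p: 0.30020 → 0.37588  (Δp = +0.07568)
p: 0.37588 → 0.44222  (Δp = +0.06634)
p: 0.44222 → 0.49097  (Δp = +0.04874)
p: 0.49097 → 0.52117  (Δp = +0.03021)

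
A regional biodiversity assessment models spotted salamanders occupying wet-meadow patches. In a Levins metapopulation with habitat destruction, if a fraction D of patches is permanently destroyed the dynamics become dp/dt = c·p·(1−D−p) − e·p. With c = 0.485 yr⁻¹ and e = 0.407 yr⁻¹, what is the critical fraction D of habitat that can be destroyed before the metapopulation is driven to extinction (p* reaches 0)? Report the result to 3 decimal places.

The nontrivial equilibrium is p* = (1−D) − e/c; extinction occurs when this hits zero.
So D_crit = 1 − e/c = 1 − 0.407/0.485 = 1 − 0.8392 = 0.1608.
This equals the undisturbed p*, a classic result of Lande's extension.

0.161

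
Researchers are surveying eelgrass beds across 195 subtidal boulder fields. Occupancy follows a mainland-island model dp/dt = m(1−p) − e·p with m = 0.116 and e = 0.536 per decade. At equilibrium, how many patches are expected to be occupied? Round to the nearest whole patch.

p* = m/(m+e) = 0.116/0.6520 = 0.1779.
Expected occupied patches = N × p* = 195 × 0.1779 = 34.69 ≈ 35.

35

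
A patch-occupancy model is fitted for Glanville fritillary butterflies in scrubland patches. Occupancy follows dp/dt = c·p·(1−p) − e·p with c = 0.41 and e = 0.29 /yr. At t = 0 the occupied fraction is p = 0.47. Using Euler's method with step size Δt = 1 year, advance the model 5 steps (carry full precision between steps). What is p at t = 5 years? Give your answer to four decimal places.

Update rule: p ← p + [c·p·(1−p) − e·p]·Δt with Δt = 1.
  1  |  dp/dt·Δt = -0.034169  |  p_1 = 0.435831
  2  |  dp/dt·Δt = -0.025579  |  p_2 = 0.410252
  3  |  dp/dt·Δt = -0.019775  |  p_3 = 0.390476
  4  |  dp/dt·Δt = -0.015656  |  p_4 = 0.374820
  5  |  dp/dt·Δt = -0.012623  |  p_5 = 0.362198

0.3622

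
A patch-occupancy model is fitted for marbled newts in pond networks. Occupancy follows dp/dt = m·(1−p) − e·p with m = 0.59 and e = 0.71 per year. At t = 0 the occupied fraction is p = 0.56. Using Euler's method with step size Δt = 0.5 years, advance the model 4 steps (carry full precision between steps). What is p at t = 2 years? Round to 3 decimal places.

0.455

Update rule: p ← p + [m·(1−p) − e·p]·Δt with Δt = 0.5.
  1  |  dp/dt·Δt = -0.069000  |  p_1 = 0.491000
  2  |  dp/dt·Δt = -0.024150  |  p_2 = 0.466850
  3  |  dp/dt·Δt = -0.008452  |  p_3 = 0.458398
  4  |  dp/dt·Δt = -0.002958  |  p_4 = 0.455439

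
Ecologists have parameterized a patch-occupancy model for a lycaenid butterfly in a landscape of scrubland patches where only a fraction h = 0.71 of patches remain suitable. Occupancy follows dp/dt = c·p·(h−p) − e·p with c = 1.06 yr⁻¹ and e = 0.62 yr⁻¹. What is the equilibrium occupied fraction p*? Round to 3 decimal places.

0.125

Setting dp/dt = 0 and dividing by p* gives c·(h−p*) = e.
So p* = h − e/c = 0.71 − 0.62/1.06 = 0.71 − 0.5849 = 0.1251.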